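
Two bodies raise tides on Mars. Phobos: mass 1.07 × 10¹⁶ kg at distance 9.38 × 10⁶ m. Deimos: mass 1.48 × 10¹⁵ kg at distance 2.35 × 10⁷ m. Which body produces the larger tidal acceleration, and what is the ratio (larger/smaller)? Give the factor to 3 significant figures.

Phobos, by a factor of ≈ 114

Tidal stretch scales as M/d³; compute that for each body.
Phobos: (1.07 × 10¹⁶) / (9.38 × 10⁶)³ = 1.297 × 10⁻⁵
Deimos: (1.48 × 10¹⁵) / (2.35 × 10⁷)³ = 1.140 × 10⁻⁷
Ratio (larger/smaller) = 114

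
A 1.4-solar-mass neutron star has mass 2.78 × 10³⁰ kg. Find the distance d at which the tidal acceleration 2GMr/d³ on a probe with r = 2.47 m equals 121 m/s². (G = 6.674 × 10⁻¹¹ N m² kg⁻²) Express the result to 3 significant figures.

1.96 × 10⁶ m

2GMr/d³ = a_tidal  ⇒  d = (2GMr / a_tidal)^(1/3)
d = (2 × 6.674×10⁻¹¹ × (2.78 × 10³⁰) × (2.47) / (121))^(1/3)
  = 1.96 × 10⁶ m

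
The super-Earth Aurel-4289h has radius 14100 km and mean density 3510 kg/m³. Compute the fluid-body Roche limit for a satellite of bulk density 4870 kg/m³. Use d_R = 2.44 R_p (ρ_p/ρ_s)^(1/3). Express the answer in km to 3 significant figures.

30800 km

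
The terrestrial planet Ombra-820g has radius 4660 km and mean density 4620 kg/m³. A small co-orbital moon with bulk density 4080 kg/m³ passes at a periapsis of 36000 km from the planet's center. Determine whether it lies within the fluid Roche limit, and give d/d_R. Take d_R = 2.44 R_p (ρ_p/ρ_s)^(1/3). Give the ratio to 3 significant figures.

outside; d/d_R ≈ 3.04

d_R = 2.44 × (4660 km) × (4620/4080)^(1/3) = 11850 km
d/d_R = (36000) / (11850) = 3.04
Since d/d_R > 1, the body is outside the Roche limit.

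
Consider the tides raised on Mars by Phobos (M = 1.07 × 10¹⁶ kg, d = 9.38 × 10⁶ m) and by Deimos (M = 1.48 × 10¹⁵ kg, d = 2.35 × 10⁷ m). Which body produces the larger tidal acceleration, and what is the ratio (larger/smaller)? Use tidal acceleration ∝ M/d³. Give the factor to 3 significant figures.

Compare M/d³ for the two perturbers:
Phobos: (1.07 × 10¹⁶) / (9.38 × 10⁶)³ = 1.297 × 10⁻⁵
Deimos: (1.48 × 10¹⁵) / (2.35 × 10⁷)³ = 1.140 × 10⁻⁷
Ratio (larger/smaller) = 114

Phobos, by a factor of ≈ 114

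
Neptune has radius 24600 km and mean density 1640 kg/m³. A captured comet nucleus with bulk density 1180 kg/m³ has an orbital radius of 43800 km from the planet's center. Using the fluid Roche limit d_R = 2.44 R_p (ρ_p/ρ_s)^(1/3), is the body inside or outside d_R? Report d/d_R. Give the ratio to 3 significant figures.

d_R = 2.44 × (24600 km) × (1640/1180)^(1/3) = 66990 km
d/d_R = (43800) / (66990) = 0.654
Since d/d_R < 1, the body is inside the Roche limit.

inside; d/d_R ≈ 0.654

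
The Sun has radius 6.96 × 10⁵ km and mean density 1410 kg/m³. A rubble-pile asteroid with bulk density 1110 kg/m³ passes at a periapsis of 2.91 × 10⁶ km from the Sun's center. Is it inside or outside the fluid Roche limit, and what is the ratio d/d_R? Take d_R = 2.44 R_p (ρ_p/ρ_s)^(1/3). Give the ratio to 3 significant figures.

outside; d/d_R ≈ 1.58

d_R = 2.44 × (6.96 × 10⁵ km) × (1410/1110)^(1/3) = 1.839 × 10⁶ km
d/d_R = (2.91 × 10⁶) / (1.839 × 10⁶) = 1.58
Since d/d_R > 1, the body is outside the Roche limit.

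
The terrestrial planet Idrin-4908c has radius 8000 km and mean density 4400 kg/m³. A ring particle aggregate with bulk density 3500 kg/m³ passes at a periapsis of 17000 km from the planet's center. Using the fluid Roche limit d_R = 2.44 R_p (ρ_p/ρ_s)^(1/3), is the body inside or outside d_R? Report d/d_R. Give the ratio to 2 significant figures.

inside; d/d_R ≈ 0.81

d_R = 2.44 × (8000 km) × (4400/3500)^(1/3) = 21070 km
d/d_R = (17000) / (21070) = 0.81
Since d/d_R < 1, the body is inside the Roche limit.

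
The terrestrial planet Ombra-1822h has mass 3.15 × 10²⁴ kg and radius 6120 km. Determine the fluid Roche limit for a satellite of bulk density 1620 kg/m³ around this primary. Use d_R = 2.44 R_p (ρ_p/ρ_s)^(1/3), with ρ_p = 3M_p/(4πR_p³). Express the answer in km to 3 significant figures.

18900 km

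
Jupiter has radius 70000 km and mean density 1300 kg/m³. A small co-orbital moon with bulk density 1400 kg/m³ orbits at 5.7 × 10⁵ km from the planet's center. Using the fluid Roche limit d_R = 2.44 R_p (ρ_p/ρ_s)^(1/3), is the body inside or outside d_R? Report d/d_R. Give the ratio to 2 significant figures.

outside; d/d_R ≈ 3.4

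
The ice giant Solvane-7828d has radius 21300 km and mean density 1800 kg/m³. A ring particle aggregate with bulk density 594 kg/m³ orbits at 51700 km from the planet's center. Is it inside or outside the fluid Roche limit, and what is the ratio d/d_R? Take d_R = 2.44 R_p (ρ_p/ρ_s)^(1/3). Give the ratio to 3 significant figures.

inside; d/d_R ≈ 0.687

d_R = 2.44 × (21300 km) × (1800/594)^(1/3) = 75210 km
d/d_R = (51700) / (75210) = 0.687
Since d/d_R < 1, the body is inside the Roche limit.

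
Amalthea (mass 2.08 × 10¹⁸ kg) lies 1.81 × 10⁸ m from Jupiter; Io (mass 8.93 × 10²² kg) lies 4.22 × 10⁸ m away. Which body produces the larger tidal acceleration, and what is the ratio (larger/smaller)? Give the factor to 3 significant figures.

Tidal stretch scales as M/d³; compute that for each body.
Amalthea: (2.08 × 10¹⁸) / (1.81 × 10⁸)³ = 3.508 × 10⁻⁷
Io: (8.93 × 10²²) / (4.22 × 10⁸)³ = 1.188 × 10⁻³
Ratio (larger/smaller) = 3390

Io, by a factor of ≈ 3390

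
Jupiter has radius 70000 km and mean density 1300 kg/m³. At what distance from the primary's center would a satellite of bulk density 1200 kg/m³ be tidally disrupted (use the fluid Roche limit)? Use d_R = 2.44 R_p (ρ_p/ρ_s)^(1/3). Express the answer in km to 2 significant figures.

d_R = 2.44 × 70000 km × (1300/1200)^(1/3)
    = 1.8 × 10⁵ km

1.8 × 10⁵ km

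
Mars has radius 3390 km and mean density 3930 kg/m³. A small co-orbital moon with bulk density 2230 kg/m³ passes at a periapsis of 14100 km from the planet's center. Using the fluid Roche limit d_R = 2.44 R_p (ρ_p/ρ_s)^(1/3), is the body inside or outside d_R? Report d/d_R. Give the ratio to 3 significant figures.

d_R = 2.44 × (3390 km) × (3930/2230)^(1/3) = 9991 km
d/d_R = (14100) / (9991) = 1.41
Since d/d_R > 1, the body is outside the Roche limit.

outside; d/d_R ≈ 1.41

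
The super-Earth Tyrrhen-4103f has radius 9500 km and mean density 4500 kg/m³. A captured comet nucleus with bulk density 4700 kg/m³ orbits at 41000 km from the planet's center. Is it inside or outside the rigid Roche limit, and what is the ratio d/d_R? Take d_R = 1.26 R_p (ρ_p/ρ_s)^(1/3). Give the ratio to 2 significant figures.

outside; d/d_R ≈ 3.5

d_R = 1.26 × (9500 km) × (4500/4700)^(1/3) = 11800 km
d/d_R = (41000) / (11800) = 3.5
Since d/d_R > 1, the body is outside the Roche limit.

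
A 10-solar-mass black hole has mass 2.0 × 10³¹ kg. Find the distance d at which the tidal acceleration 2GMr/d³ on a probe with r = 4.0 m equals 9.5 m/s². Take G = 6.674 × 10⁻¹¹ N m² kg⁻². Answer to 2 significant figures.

2GMr/d³ = a_tidal  ⇒  d = (2GMr / a_tidal)^(1/3)
d = (2 × 6.674×10⁻¹¹ × (2.0 × 10³¹) × (4.0) / (9.5))^(1/3)
  = 1.0 × 10⁷ m

1.0 × 10⁷ m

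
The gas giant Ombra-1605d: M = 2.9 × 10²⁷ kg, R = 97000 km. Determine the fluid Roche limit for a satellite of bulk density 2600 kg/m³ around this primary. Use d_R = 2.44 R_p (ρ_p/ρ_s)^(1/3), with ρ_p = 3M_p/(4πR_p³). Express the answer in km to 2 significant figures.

ρ_p = 3M_p/(4πR_p³) = 3 × (2.9 × 10²⁷) / (4π × (9.7 × 10⁷ m)³) = 760 kg/m³
d_R = 2.44 × 97000 km × (760/2600)^(1/3)
    = 1.6 × 10⁵ km

1.6 × 10⁵ km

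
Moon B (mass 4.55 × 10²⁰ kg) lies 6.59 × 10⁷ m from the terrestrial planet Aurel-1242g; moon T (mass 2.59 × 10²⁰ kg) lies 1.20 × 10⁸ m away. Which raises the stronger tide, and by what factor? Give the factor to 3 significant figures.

Moon B, by a factor of ≈ 10.6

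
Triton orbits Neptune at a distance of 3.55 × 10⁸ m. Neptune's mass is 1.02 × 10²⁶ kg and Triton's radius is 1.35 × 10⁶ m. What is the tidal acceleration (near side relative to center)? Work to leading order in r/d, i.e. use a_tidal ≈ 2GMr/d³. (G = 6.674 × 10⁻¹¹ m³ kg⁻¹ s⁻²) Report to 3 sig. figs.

4.11 × 10⁻⁴ m/s²

a_tidal = 2GMr/d³
        = 2 × (6.674 × 10⁻¹¹) × (1.02 × 10²⁶) × (1.35 × 10⁶) / (3.55 × 10⁸)³
        = 4.11 × 10⁻⁴ m/s²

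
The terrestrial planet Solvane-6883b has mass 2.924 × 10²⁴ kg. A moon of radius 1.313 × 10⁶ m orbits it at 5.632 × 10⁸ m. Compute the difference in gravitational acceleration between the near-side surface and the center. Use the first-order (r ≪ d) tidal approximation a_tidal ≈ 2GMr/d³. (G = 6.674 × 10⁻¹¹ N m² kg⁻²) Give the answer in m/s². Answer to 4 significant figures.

2.869 × 10⁻⁶ m/s²

Δa = 2GMr/d³
   = 2 × (6.674 × 10⁻¹¹) × (2.924 × 10²⁴) × (1.313 × 10⁶) / (5.632 × 10⁸)³
   = 2.869 × 10⁻⁶ m/s²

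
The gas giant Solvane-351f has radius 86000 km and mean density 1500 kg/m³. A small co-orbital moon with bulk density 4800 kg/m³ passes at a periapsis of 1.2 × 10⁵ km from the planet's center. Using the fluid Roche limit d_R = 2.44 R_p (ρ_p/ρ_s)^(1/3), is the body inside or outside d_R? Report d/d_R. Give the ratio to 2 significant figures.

d_R = 2.44 × (86000 km) × (1500/4800)^(1/3) = 1.424 × 10⁵ km
d/d_R = (1.2 × 10⁵) / (1.424 × 10⁵) = 0.84
Since d/d_R < 1, the body is inside the Roche limit.

inside; d/d_R ≈ 0.84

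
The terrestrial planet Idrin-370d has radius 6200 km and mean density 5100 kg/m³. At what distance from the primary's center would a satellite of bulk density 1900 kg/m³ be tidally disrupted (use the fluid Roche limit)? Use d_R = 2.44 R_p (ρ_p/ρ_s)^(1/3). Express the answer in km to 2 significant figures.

d_R = 2.44 × 6200 km × (5100/1900)^(1/3)
    = 21000 km

21000 km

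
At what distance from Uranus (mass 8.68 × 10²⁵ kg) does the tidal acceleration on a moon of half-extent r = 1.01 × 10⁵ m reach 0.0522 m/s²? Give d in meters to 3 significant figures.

2GMr/d³ = a_tidal  ⇒  d = (2GMr / a_tidal)^(1/3)
d = (2 × 6.674×10⁻¹¹ × (8.68 × 10²⁵) × (1.01 × 10⁵) / (0.0522))^(1/3)
  = 2.82 × 10⁷ m

2.82 × 10⁷ m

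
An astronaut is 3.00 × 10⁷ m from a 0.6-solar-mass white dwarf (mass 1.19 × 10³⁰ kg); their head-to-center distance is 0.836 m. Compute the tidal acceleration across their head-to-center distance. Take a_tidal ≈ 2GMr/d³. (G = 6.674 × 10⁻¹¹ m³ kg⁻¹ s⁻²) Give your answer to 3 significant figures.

4.92 × 10⁻³ m/s²

a_tidal = 2GMr/d³
        = 2 × (6.674 × 10⁻¹¹) × (1.19 × 10³⁰) × (0.836) / (3.00 × 10⁷)³
        = 4.92 × 10⁻³ m/s²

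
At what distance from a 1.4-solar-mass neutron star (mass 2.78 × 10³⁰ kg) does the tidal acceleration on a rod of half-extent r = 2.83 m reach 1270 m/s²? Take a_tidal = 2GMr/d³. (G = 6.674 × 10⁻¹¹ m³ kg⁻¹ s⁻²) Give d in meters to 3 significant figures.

2GMr/d³ = a_tidal  ⇒  d = (2GMr / a_tidal)^(1/3)
d = (2 × 6.674×10⁻¹¹ × (2.78 × 10³⁰) × (2.83) / (1270))^(1/3)
  = 9.39 × 10⁵ m

9.39 × 10⁵ m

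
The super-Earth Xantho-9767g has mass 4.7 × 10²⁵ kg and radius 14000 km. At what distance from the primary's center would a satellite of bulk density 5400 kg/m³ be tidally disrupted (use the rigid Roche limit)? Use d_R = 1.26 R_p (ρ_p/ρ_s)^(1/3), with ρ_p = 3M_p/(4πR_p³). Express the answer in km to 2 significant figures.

16000 km

ρ_p = 3M_p/(4πR_p³) = 3 × (4.7 × 10²⁵) / (4π × (1.4 × 10⁷ m)³) = 4100 kg/m³
d_R = 1.26 × 14000 km × (4100/5400)^(1/3)
    = 16000 km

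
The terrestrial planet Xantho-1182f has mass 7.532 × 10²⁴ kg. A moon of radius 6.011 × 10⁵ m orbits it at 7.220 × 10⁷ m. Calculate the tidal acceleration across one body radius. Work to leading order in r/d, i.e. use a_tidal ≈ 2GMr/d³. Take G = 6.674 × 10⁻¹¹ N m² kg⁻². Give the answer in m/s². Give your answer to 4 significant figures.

1.606 × 10⁻³ m/s²

a_tidal = 2GMr/d³
        = 2 × (6.674 × 10⁻¹¹) × (7.532 × 10²⁴) × (6.011 × 10⁵) / (7.220 × 10⁷)³
        = 1.606 × 10⁻³ m/s²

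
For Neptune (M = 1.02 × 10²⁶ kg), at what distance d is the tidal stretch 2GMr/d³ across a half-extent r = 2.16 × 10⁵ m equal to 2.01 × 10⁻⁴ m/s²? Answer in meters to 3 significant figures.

2.45 × 10⁸ m

2GMr/d³ = a_tidal  ⇒  d = (2GMr / a_tidal)^(1/3)
d = (2 × 6.674×10⁻¹¹ × (1.02 × 10²⁶) × (2.16 × 10⁵) / (2.01 × 10⁻⁴))^(1/3)
  = 2.45 × 10⁸ m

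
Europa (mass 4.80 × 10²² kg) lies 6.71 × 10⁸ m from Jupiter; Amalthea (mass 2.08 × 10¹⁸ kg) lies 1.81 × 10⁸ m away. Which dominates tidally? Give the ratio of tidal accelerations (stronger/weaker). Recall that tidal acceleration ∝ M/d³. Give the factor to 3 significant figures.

Compare M/d³ for the two perturbers:
Europa: (4.80 × 10²²) / (6.71 × 10⁸)³ = 1.589 × 10⁻⁴
Amalthea: (2.08 × 10¹⁸) / (1.81 × 10⁸)³ = 3.508 × 10⁻⁷
Ratio (larger/smaller) = 453

Europa, by a factor of ≈ 453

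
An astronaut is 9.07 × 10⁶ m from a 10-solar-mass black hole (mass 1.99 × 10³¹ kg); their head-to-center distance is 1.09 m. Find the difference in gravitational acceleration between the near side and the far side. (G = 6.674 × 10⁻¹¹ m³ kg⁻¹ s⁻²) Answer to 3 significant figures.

a_tidal = 4GMr/d³
        = 4 × (6.674 × 10⁻¹¹) × (1.99 × 10³¹) × (1.09) / (9.07 × 10⁶)³
        = 7.76 m/s²

7.76 m/s²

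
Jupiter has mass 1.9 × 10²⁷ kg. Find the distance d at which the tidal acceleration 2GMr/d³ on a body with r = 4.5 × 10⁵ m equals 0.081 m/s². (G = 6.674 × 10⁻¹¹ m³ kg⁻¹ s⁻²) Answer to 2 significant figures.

1.1 × 10⁸ m

2GMr/d³ = a_tidal  ⇒  d = (2GMr / a_tidal)^(1/3)
d = (2 × 6.674×10⁻¹¹ × (1.9 × 10²⁷) × (4.5 × 10⁵) / (0.081))^(1/3)
  = 1.1 × 10⁸ m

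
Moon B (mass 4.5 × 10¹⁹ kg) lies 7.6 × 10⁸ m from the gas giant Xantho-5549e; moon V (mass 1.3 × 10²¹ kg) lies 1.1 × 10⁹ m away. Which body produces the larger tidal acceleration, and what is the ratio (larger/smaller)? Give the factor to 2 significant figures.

Moon V, by a factor of ≈ 9.5

The tide-raising term goes as M/d³ (the gradient of a 1/d² field).
Moon B: (4.5 × 10¹⁹) / (7.6 × 10⁸)³ = 1.025 × 10⁻⁷
Moon V: (1.3 × 10²¹) / (1.1 × 10⁹)³ = 9.767 × 10⁻⁷
Ratio (larger/smaller) = 9.5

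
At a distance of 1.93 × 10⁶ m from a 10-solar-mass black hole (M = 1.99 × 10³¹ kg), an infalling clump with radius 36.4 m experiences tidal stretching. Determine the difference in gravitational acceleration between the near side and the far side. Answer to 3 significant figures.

2.69 × 10⁴ m/s²

a_tidal = 4GMr/d³
        = 4 × (6.674 × 10⁻¹¹) × (1.99 × 10³¹) × (36.4) / (1.93 × 10⁶)³
        = 2.69 × 10⁴ m/s²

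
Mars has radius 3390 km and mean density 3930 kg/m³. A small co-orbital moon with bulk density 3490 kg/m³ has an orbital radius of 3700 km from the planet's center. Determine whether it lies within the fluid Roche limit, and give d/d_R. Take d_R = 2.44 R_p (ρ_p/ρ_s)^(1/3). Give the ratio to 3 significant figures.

d_R = 2.44 × (3390 km) × (3930/3490)^(1/3) = 8606 km
d/d_R = (3700) / (8606) = 0.430
Since d/d_R < 1, the body is inside the Roche limit.

inside; d/d_R ≈ 0.430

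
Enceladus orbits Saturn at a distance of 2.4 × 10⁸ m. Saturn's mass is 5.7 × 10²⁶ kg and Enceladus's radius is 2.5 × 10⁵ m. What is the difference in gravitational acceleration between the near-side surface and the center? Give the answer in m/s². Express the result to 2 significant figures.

Δg = 2GMr/d³
   = 2 × (6.674 × 10⁻¹¹) × (5.7 × 10²⁶) × (2.5 × 10⁵) / (2.4 × 10⁸)³
   = 1.4 × 10⁻³ m/s²

1.4 × 10⁻³ m/s²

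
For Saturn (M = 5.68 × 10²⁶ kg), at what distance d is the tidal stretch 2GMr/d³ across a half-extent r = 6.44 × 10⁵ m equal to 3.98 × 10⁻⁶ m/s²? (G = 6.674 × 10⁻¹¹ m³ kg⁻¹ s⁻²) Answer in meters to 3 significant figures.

2.31 × 10⁹ m

2GMr/d³ = a_tidal  ⇒  d = (2GMr / a_tidal)^(1/3)
d = (2 × 6.674×10⁻¹¹ × (5.68 × 10²⁶) × (6.44 × 10⁵) / (3.98 × 10⁻⁶))^(1/3)
  = 2.31 × 10⁹ m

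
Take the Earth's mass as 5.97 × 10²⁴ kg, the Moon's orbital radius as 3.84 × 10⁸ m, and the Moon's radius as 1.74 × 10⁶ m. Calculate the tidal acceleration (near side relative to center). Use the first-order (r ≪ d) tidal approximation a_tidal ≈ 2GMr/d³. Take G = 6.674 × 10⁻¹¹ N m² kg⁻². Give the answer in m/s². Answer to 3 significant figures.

2.45 × 10⁻⁵ m/s²

Δa = 2GMr/d³
   = 2 × (6.674 × 10⁻¹¹) × (5.97 × 10²⁴) × (1.74 × 10⁶) / (3.84 × 10⁸)³
   = 2.45 × 10⁻⁵ m/s²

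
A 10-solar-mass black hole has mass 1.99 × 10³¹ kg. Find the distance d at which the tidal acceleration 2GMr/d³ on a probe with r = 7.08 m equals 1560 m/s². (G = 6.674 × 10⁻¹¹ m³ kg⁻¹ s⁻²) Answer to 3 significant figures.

2GMr/d³ = a_tidal  ⇒  d = (2GMr / a_tidal)^(1/3)
d = (2 × 6.674×10⁻¹¹ × (1.99 × 10³¹) × (7.08) / (1560))^(1/3)
  = 2.29 × 10⁶ m

2.29 × 10⁶ m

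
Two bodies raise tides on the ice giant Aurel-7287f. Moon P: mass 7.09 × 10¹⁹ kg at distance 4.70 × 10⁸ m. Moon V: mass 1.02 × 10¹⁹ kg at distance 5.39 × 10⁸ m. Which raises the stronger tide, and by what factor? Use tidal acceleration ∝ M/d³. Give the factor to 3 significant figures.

The tide-raising term goes as M/d³ (the gradient of a 1/d² field).
Moon P: (7.09 × 10¹⁹) / (4.70 × 10⁸)³ = 6.829 × 10⁻⁷
Moon V: (1.02 × 10¹⁹) / (5.39 × 10⁸)³ = 6.514 × 10⁻⁸
Ratio (larger/smaller) = 10.5

Moon P, by a factor of ≈ 10.5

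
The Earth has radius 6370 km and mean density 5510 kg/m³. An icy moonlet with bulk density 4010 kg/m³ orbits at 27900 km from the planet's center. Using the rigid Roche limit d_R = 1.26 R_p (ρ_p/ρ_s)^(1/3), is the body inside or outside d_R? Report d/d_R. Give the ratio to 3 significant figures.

outside; d/d_R ≈ 3.13

d_R = 1.26 × (6370 km) × (5510/4010)^(1/3) = 8923 km
d/d_R = (27900) / (8923) = 3.13
Since d/d_R > 1, the body is outside the Roche limit.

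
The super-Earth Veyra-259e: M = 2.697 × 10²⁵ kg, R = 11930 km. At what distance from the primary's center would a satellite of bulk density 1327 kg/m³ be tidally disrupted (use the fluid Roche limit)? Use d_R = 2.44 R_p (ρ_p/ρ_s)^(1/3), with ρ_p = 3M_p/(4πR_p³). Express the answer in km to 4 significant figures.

ρ_p = 3M_p/(4πR_p³) = 3 × (2.697 × 10²⁵) / (4π × (1.193 × 10⁷ m)³) = 3792 kg/m³
d_R = 2.44 × 11930 km × (3792/1327)^(1/3)
    = 41310 km

41310 km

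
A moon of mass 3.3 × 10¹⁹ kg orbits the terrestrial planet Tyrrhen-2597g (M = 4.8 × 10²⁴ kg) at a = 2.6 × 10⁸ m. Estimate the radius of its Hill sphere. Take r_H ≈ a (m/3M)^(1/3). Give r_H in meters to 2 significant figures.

3.4 × 10⁶ m

r_H ≈ a (m/3M)^(1/3)
    = (2.6 × 10⁸) × (3.3 × 10¹⁹ / (3 × 4.8 × 10²⁴))^(1/3)
    = 3.4 × 10⁶ m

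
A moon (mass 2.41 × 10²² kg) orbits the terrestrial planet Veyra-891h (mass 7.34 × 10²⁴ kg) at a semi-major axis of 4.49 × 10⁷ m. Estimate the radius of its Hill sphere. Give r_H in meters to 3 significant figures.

r_H ≈ a (m/3M)^(1/3)
    = (4.49 × 10⁷) × (2.41 × 10²² / (3 × 7.34 × 10²⁴))^(1/3)
    = 4.63 × 10⁶ m

4.63 × 10⁶ m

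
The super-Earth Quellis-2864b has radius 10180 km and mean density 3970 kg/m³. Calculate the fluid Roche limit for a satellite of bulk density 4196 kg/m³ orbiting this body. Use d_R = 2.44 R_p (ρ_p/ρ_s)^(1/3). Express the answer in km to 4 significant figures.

24380 km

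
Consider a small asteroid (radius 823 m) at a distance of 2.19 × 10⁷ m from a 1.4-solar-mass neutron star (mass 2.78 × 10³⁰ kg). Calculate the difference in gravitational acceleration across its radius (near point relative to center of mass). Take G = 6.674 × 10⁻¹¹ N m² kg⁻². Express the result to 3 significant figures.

a_tidal = 2GMr/d³
        = 2 × (6.674 × 10⁻¹¹) × (2.78 × 10³⁰) × (823) / (2.19 × 10⁷)³
        = 2.91 × 10¹ m/s²

2.91 × 10¹ m/s²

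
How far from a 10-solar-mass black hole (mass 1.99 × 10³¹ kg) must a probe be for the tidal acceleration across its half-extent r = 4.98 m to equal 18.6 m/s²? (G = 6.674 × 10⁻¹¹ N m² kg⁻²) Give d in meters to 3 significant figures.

8.93 × 10⁶ m

2GMr/d³ = a_tidal  ⇒  d = (2GMr / a_tidal)^(1/3)
d = (2 × 6.674×10⁻¹¹ × (1.99 × 10³¹) × (4.98) / (18.6))^(1/3)
  = 8.93 × 10⁶ m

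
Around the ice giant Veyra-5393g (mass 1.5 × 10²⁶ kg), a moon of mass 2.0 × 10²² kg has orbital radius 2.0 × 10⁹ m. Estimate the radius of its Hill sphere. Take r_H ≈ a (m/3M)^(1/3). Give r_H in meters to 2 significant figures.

7.1 × 10⁷ m

r_H ≈ a (m/3M)^(1/3)
    = (2.0 × 10⁹) × (2.0 × 10²² / (3 × 1.5 × 10²⁶))^(1/3)
    = 7.1 × 10⁷ m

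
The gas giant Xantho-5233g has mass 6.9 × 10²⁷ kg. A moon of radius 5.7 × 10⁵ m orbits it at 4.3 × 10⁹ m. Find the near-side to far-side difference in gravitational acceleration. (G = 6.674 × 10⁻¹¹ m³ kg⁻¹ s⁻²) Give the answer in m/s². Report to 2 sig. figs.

1.3 × 10⁻⁵ m/s²

Near-to-far spans 2r, so the tidal difference is twice the near-to-center value: 4GMr/d³.
Δa = 4GMr/d³
   = 4 × (6.674 × 10⁻¹¹) × (6.9 × 10²⁷) × (5.7 × 10⁵) / (4.3 × 10⁹)³
   = 1.3 × 10⁻⁵ m/s²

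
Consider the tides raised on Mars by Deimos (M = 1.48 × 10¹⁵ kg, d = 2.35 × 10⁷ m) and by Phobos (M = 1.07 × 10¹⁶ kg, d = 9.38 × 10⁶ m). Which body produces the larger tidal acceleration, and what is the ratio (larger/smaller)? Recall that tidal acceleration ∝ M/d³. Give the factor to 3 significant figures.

Phobos, by a factor of ≈ 114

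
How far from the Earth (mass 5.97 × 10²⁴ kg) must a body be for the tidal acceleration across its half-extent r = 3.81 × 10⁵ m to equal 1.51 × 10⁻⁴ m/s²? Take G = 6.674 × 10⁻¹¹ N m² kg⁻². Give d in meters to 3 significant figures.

1.26 × 10⁸ m

2GMr/d³ = a_tidal  ⇒  d = (2GMr / a_tidal)^(1/3)
d = (2 × 6.674×10⁻¹¹ × (5.97 × 10²⁴) × (3.81 × 10⁵) / (1.51 × 10⁻⁴))^(1/3)
  = 1.26 × 10⁸ m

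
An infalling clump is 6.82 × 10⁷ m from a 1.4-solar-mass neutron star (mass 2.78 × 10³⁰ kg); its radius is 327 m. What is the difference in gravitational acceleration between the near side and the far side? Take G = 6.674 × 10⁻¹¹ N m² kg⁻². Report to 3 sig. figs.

7.65 × 10⁻¹ m/s²

Differencing GM/(d−r)² and GM/(d+r)² to first order in r/d gives 4GMr/d³.
Δa = 4GMr/d³
   = 4 × (6.674 × 10⁻¹¹) × (2.78 × 10³⁰) × (327) / (6.82 × 10⁷)³
   = 7.65 × 10⁻¹ m/s²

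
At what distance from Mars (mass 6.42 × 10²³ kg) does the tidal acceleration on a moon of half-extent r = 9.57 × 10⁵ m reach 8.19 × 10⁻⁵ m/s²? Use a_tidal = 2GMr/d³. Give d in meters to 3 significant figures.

1.00 × 10⁸ m

2GMr/d³ = a_tidal  ⇒  d = (2GMr / a_tidal)^(1/3)
d = (2 × 6.674×10⁻¹¹ × (6.42 × 10²³) × (9.57 × 10⁵) / (8.19 × 10⁻⁵))^(1/3)
  = 1.00 × 10⁸ m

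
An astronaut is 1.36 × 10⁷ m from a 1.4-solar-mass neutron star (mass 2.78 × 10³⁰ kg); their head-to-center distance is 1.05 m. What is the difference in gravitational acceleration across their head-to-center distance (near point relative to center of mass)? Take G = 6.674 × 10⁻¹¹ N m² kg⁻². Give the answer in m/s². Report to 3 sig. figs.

1.55 × 10⁻¹ m/s²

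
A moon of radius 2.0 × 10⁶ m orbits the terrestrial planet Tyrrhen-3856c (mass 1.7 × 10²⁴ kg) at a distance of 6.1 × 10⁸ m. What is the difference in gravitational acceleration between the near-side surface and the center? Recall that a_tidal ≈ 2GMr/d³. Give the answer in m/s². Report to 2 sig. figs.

Δa = 2GMr/d³
   = 2 × (6.674 × 10⁻¹¹) × (1.7 × 10²⁴) × (2.0 × 10⁶) / (6.1 × 10⁸)³
   = 2.0 × 10⁻⁶ m/s²

2.0 × 10⁻⁶ m/s²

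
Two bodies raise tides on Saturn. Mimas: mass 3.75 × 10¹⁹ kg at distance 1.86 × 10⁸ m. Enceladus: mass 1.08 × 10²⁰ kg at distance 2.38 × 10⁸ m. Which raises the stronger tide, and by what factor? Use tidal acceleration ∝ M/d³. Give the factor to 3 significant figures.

Enceladus, by a factor of ≈ 1.37

Compare M/d³ for the two perturbers:
Mimas: (3.75 × 10¹⁹) / (1.86 × 10⁸)³ = 5.828 × 10⁻⁶
Enceladus: (1.08 × 10²⁰) / (2.38 × 10⁸)³ = 8.011 × 10⁻⁶
Ratio (larger/smaller) = 1.37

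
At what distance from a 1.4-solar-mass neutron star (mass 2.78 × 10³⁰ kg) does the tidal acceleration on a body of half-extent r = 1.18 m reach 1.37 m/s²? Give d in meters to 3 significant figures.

6.84 × 10⁶ m

2GMr/d³ = a_tidal  ⇒  d = (2GMr / a_tidal)^(1/3)
d = (2 × 6.674×10⁻¹¹ × (2.78 × 10³⁰) × (1.18) / (1.37))^(1/3)
  = 6.84 × 10⁶ m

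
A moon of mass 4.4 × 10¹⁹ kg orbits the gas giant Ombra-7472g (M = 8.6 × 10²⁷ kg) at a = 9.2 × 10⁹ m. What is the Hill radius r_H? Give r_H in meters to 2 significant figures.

1.1 × 10⁷ m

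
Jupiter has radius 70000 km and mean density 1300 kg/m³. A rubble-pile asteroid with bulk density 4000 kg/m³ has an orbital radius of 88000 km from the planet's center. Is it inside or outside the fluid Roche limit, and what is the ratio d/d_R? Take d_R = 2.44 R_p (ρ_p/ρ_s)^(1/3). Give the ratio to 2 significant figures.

d_R = 2.44 × (70000 km) × (1300/4000)^(1/3) = 1.174 × 10⁵ km
d/d_R = (88000) / (1.174 × 10⁵) = 0.75
Since d/d_R < 1, the body is inside the Roche limit.

inside; d/d_R ≈ 0.75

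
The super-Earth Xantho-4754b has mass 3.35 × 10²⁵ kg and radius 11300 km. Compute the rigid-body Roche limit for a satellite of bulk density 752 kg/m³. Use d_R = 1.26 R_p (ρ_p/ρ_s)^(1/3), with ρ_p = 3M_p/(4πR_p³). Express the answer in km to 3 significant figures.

27700 km

ρ_p = 3M_p/(4πR_p³) = 3 × (3.35 × 10²⁵) / (4π × (1.13 × 10⁷ m)³) = 5540 kg/m³
d_R = 1.26 × 11300 km × (5540/752)^(1/3)
    = 27700 km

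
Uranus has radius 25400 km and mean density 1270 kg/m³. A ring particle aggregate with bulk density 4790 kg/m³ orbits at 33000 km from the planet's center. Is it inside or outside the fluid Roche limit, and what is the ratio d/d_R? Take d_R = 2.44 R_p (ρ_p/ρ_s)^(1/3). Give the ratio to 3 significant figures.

inside; d/d_R ≈ 0.829

d_R = 2.44 × (25400 km) × (1270/4790)^(1/3) = 39810 km
d/d_R = (33000) / (39810) = 0.829
Since d/d_R < 1, the body is inside the Roche limit.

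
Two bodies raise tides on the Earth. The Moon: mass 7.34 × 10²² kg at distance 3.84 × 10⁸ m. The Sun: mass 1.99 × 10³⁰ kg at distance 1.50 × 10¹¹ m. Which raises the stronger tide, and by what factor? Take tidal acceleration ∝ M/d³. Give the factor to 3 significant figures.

The Moon, by a factor of ≈ 2.20

Tidal acceleration ∝ M/d³, so compare M/d³ for each.
The Moon: (7.34 × 10²²) / (3.84 × 10⁸)³ = 1.296 × 10⁻³
The Sun: (1.99 × 10³⁰) / (1.50 × 10¹¹)³ = 5.896 × 10⁻⁴
Ratio (larger/smaller) = 2.20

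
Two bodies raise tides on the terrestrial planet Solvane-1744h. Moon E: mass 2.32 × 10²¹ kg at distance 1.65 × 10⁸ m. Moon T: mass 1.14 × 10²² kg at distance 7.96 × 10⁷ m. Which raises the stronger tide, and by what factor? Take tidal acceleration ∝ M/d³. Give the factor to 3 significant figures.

The tide-raising term goes as M/d³ (the gradient of a 1/d² field).
Moon E: (2.32 × 10²¹) / (1.65 × 10⁸)³ = 5.165 × 10⁻⁴
Moon T: (1.14 × 10²²) / (7.96 × 10⁷)³ = 2.260 × 10⁻²
Ratio (larger/smaller) = 43.8

Moon T, by a factor of ≈ 43.8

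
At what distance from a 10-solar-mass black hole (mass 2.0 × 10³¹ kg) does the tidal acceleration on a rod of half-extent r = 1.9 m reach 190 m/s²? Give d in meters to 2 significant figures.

2GMr/d³ = a_tidal  ⇒  d = (2GMr / a_tidal)^(1/3)
d = (2 × 6.674×10⁻¹¹ × (2.0 × 10³¹) × (1.9) / (190))^(1/3)
  = 3.0 × 10⁶ m

3.0 × 10⁶ m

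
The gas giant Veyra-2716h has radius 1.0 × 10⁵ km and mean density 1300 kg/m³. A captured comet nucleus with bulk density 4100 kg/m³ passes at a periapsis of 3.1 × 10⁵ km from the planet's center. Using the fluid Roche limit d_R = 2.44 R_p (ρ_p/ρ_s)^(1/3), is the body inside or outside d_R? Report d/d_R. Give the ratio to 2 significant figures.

outside; d/d_R ≈ 1.9

d_R = 2.44 × (1.0 × 10⁵ km) × (1300/4100)^(1/3) = 1.664 × 10⁵ km
d/d_R = (3.1 × 10⁵) / (1.664 × 10⁵) = 1.9
Since d/d_R > 1, the body is outside the Roche limit.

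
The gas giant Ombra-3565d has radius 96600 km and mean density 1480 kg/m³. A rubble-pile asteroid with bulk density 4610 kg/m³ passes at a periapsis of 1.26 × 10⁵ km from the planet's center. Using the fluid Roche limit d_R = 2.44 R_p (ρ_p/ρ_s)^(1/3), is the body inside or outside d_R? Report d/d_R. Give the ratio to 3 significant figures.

d_R = 2.44 × (96600 km) × (1480/4610)^(1/3) = 1.614 × 10⁵ km
d/d_R = (1.26 × 10⁵) / (1.614 × 10⁵) = 0.781
Since d/d_R < 1, the body is inside the Roche limit.

inside; d/d_R ≈ 0.781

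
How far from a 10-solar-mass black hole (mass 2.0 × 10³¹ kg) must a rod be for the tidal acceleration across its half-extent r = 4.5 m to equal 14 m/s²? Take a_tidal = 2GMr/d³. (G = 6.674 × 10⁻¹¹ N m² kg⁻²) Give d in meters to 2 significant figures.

2GMr/d³ = a_tidal  ⇒  d = (2GMr / a_tidal)^(1/3)
d = (2 × 6.674×10⁻¹¹ × (2.0 × 10³¹) × (4.5) / (14))^(1/3)
  = 9.5 × 10⁶ m

9.5 × 10⁶ m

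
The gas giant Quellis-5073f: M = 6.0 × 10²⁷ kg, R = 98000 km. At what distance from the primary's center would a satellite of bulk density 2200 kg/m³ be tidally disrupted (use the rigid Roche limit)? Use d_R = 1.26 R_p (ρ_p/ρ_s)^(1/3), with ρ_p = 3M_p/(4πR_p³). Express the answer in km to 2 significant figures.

1.1 × 10⁵ km

ρ_p = 3M_p/(4πR_p³) = 3 × (6.0 × 10²⁷) / (4π × (9.8 × 10⁷ m)³) = 1500 kg/m³
d_R = 1.26 × 98000 km × (1500/2200)^(1/3)
    = 1.1 × 10⁵ km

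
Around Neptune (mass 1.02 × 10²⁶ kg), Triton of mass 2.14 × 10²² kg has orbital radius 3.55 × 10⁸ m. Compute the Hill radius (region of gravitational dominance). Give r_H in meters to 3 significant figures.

1.46 × 10⁷ m

r_H ≈ a (m/3M)^(1/3)
    = (3.55 × 10⁸) × (2.14 × 10²² / (3 × 1.02 × 10²⁶))^(1/3)
    = 1.46 × 10⁷ m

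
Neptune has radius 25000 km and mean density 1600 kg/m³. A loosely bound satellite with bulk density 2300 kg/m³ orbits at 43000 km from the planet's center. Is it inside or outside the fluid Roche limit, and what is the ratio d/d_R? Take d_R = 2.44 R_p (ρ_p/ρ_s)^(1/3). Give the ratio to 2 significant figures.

d_R = 2.44 × (25000 km) × (1600/2300)^(1/3) = 54050 km
d/d_R = (43000) / (54050) = 0.80
Since d/d_R < 1, the body is inside the Roche limit.

inside; d/d_R ≈ 0.80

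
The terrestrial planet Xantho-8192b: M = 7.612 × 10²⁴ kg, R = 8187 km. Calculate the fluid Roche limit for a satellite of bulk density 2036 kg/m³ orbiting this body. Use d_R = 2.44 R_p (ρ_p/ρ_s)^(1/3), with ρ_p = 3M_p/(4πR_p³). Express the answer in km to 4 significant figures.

ρ_p = 3M_p/(4πR_p³) = 3 × (7.612 × 10²⁴) / (4π × (8.187 × 10⁶ m)³) = 3312 kg/m³
d_R = 2.44 × 8187 km × (3312/2036)^(1/3)
    = 23490 km

23490 km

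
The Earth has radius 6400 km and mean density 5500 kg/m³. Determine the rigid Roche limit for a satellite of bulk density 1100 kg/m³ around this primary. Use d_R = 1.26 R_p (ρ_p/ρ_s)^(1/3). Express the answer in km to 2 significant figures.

14000 km

d_R = 1.26 × 6400 km × (5500/1100)^(1/3)
    = 14000 km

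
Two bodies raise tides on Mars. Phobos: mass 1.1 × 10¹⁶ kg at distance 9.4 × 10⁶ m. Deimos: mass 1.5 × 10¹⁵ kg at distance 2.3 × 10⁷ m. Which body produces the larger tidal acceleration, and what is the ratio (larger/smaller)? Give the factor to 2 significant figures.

Phobos, by a factor of ≈ 110

Tidal stretch scales as M/d³; compute that for each body.
Phobos: (1.1 × 10¹⁶) / (9.4 × 10⁶)³ = 1.324 × 10⁻⁵
Deimos: (1.5 × 10¹⁵) / (2.3 × 10⁷)³ = 1.233 × 10⁻⁷
Ratio (larger/smaller) = 110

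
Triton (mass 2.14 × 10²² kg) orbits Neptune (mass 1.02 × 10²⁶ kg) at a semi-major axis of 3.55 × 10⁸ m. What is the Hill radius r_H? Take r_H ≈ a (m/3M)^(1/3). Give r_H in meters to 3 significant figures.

r_H ≈ a (m/3M)^(1/3)
    = (3.55 × 10⁸) × (2.14 × 10²² / (3 × 1.02 × 10²⁶))^(1/3)
    = 1.46 × 10⁷ m

1.46 × 10⁷ m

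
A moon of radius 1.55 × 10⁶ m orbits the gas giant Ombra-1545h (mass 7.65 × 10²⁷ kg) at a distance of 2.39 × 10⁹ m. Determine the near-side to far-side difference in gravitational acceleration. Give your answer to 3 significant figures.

Near-to-far spans 2r, so the tidal difference is twice the near-to-center value: 4GMr/d³.
a_tidal = 4GMr/d³
        = 4 × (6.674 × 10⁻¹¹) × (7.65 × 10²⁷) × (1.55 × 10⁶) / (2.39 × 10⁹)³
        = 2.32 × 10⁻⁴ m/s²

2.32 × 10⁻⁴ m/s²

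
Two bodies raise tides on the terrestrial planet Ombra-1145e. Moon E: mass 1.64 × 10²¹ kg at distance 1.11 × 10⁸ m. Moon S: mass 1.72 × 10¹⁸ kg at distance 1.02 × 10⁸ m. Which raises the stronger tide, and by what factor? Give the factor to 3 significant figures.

Compare M/d³ for the two perturbers:
Moon E: (1.64 × 10²¹) / (1.11 × 10⁸)³ = 1.199 × 10⁻³
Moon S: (1.72 × 10¹⁸) / (1.02 × 10⁸)³ = 1.621 × 10⁻⁶
Ratio (larger/smaller) = 740

Moon E, by a factor of ≈ 740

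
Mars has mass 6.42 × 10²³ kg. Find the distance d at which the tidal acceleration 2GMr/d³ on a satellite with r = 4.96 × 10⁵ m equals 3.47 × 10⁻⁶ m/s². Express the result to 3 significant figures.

2GMr/d³ = a_tidal  ⇒  d = (2GMr / a_tidal)^(1/3)
d = (2 × 6.674×10⁻¹¹ × (6.42 × 10²³) × (4.96 × 10⁵) / (3.47 × 10⁻⁶))^(1/3)
  = 2.31 × 10⁸ m

2.31 × 10⁸ m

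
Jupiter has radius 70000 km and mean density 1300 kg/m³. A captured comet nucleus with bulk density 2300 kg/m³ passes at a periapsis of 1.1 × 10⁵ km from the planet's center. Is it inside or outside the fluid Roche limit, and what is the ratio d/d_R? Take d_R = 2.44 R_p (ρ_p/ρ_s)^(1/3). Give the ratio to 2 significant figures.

d_R = 2.44 × (70000 km) × (1300/2300)^(1/3) = 1.412 × 10⁵ km
d/d_R = (1.1 × 10⁵) / (1.412 × 10⁵) = 0.78
Since d/d_R < 1, the body is inside the Roche limit.

inside; d/d_R ≈ 0.78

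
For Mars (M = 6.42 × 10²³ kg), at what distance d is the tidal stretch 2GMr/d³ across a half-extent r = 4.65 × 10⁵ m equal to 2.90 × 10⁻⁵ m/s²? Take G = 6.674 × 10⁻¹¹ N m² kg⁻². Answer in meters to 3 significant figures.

2GMr/d³ = a_tidal  ⇒  d = (2GMr / a_tidal)^(1/3)
d = (2 × 6.674×10⁻¹¹ × (6.42 × 10²³) × (4.65 × 10⁵) / (2.90 × 10⁻⁵))^(1/3)
  = 1.11 × 10⁸ m

1.11 × 10⁸ m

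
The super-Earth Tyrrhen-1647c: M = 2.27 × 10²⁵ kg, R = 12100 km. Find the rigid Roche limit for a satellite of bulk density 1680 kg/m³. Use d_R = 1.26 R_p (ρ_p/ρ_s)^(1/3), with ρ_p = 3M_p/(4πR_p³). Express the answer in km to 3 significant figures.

18600 km

ρ_p = 3M_p/(4πR_p³) = 3 × (2.27 × 10²⁵) / (4π × (1.21 × 10⁷ m)³) = 3060 kg/m³
d_R = 1.26 × 12100 km × (3060/1680)^(1/3)
    = 18600 km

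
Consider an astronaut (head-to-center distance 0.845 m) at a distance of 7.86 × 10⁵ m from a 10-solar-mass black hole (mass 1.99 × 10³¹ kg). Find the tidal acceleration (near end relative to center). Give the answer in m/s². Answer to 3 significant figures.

a_tidal = 2GMr/d³
        = 2 × (6.674 × 10⁻¹¹) × (1.99 × 10³¹) × (0.845) / (7.86 × 10⁵)³
        = 4.62 × 10³ m/s²

4.62 × 10³ m/s²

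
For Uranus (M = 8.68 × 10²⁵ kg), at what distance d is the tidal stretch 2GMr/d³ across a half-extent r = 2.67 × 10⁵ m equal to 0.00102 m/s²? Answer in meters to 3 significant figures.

2GMr/d³ = a_tidal  ⇒  d = (2GMr / a_tidal)^(1/3)
d = (2 × 6.674×10⁻¹¹ × (8.68 × 10²⁵) × (2.67 × 10⁵) / (0.00102))^(1/3)
  = 1.45 × 10⁸ m

1.45 × 10⁸ m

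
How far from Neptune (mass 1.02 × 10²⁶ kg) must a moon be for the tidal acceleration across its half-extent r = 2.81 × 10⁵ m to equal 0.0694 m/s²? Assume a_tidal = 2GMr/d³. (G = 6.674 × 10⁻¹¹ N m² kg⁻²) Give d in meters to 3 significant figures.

2GMr/d³ = a_tidal  ⇒  d = (2GMr / a_tidal)^(1/3)
d = (2 × 6.674×10⁻¹¹ × (1.02 × 10²⁶) × (2.81 × 10⁵) / (0.0694))^(1/3)
  = 3.81 × 10⁷ m

3.81 × 10⁷ m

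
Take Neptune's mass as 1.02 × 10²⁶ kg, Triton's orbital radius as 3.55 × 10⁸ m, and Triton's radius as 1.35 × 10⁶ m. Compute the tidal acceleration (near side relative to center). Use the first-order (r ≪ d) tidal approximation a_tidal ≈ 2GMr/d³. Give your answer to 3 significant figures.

Since r ≪ d, expand the inverse-square field across one radius to get the leading 2GMr/d³ term.
a_tidal = 2GMr/d³
        = 2 × (6.674 × 10⁻¹¹) × (1.02 × 10²⁶) × (1.35 × 10⁶) / (3.55 × 10⁸)³
        = 4.11 × 10⁻⁴ m/s²

4.11 × 10⁻⁴ m/s²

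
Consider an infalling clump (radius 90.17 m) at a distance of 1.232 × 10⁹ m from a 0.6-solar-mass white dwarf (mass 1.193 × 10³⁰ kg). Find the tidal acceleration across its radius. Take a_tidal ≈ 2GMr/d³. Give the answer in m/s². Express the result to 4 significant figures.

7.679 × 10⁻⁶ m/s²

Δa = 2GMr/d³
   = 2 × (6.674 × 10⁻¹¹) × (1.193 × 10³⁰) × (90.17) / (1.232 × 10⁹)³
   = 7.679 × 10⁻⁶ m/s²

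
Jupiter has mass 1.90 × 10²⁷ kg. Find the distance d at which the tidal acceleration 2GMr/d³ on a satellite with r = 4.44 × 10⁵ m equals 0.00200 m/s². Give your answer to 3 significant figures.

2GMr/d³ = a_tidal  ⇒  d = (2GMr / a_tidal)^(1/3)
d = (2 × 6.674×10⁻¹¹ × (1.90 × 10²⁷) × (4.44 × 10⁵) / (0.00200))^(1/3)
  = 3.83 × 10⁸ m

3.83 × 10⁸ m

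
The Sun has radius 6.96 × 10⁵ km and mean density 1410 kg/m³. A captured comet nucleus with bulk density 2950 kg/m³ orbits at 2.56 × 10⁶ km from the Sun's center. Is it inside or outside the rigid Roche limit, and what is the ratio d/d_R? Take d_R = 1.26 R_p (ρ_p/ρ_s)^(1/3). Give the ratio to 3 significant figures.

outside; d/d_R ≈ 3.73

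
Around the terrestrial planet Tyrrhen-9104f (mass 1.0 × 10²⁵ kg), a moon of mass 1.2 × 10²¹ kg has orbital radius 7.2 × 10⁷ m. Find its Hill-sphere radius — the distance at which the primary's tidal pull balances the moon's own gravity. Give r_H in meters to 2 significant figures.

2.5 × 10⁶ m

r_H ≈ a (m/3M)^(1/3)
    = (7.2 × 10⁷) × (1.2 × 10²¹ / (3 × 1.0 × 10²⁵))^(1/3)
    = 2.5 × 10⁶ m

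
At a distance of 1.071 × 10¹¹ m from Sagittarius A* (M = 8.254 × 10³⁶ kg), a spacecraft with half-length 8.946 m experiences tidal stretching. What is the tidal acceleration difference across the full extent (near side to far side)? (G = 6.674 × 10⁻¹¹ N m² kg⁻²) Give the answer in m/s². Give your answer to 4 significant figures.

1.605 × 10⁻⁵ m/s²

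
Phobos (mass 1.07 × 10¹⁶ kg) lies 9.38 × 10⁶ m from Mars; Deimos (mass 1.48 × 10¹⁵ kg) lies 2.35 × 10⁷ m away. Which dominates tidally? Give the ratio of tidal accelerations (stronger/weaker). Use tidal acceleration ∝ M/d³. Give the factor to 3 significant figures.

Tidal acceleration ∝ M/d³, so compare M/d³ for each.
Phobos: (1.07 × 10¹⁶) / (9.38 × 10⁶)³ = 1.297 × 10⁻⁵
Deimos: (1.48 × 10¹⁵) / (2.35 × 10⁷)³ = 1.140 × 10⁻⁷
Ratio (larger/smaller) = 114

Phobos, by a factor of ≈ 114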